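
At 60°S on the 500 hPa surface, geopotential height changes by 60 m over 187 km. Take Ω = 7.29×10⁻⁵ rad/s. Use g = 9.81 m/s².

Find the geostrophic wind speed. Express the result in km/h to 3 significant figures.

Coriolis parameter at 60°S:
f = 2Ω sin φ = 2 × 7.29×10⁻⁵ × sin 60° = 1.26×10⁻⁴ s⁻¹
Height gradient: |∂Z/∂n| = 60 m / 187000 m = 3.21×10⁻⁴
On a pressure surface, geostrophic balance gives V_g = (g/f)|∂Z/∂n|:
V_g = 9.81 × 3.21×10⁻⁴ / 1.26×10⁻⁴ = 24.9 m/s
Converting: 24.9 m/s × 3.6 = 89.7 km/h

89.7 km/h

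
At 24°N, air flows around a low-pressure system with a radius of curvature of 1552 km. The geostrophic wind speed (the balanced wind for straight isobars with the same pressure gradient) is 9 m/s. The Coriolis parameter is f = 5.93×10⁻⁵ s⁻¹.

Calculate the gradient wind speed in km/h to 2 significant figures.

30 km/h

Around a low, centrifugal force acts outward with Coriolis, so pressure-gradient force balances both:
(1/ρ)|∂P/∂n| = fV + V²/R  →  V² + fR·V − fR·V_g = 0
With fR = 5.93×10⁻⁵ × 1552×10³ m = 92.0 m/s:
V = [−fR + √((fR)² + 4 fR V_g)]/2 = [−92.0 + √(92.0² + 4×92.0×9)]/2 = 8.26 m/s
Subgeostrophic (V < V_g = 9 m/s), as expected around a low.
Converting: 8.26 m/s × 3.6 = 30 km/h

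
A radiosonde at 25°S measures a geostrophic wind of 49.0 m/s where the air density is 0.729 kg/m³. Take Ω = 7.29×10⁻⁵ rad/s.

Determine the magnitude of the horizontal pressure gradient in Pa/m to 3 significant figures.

2.20×10⁻³ Pa/m

Coriolis parameter at 25°S:
f = 2Ω sin φ = 2 × 7.29×10⁻⁵ × sin 25° = 6.16×10⁻⁵ s⁻¹
Geostrophic balance rearranged: |∂P/∂n| = f ρ V_g
|∂P/∂n| = 6.16×10⁻⁵ × 0.729 × 49.0 = 2.20×10⁻³ Pa/m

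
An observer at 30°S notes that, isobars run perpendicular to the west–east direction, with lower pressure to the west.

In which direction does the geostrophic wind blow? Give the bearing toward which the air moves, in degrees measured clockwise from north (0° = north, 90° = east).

180°

The pressure-gradient force points toward the west (bearing 270°).
Geostrophic balance: in the Southern Hemisphere the Coriolis force deflects motion to the left, so the geostrophic wind blows 90° to the left of the pressure-gradient force (low pressure on the right).
Rotating 270° by 90° counterclockwise gives 180° — the wind blows toward the south.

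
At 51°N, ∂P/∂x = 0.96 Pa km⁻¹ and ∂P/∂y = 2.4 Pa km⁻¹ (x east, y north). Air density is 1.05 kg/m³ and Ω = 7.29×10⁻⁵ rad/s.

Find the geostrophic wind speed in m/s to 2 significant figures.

Coriolis parameter at 51°N:
f = 2Ω sin φ = 2 × 7.29×10⁻⁵ × sin 51° = 1.13×10⁻⁴ s⁻¹
Component geostrophic relations (x east, y north):
u_g = −(1/(fρ)) ∂P/∂y,  v_g = (1/(fρ)) ∂P/∂x
u_g = −(2.4×10⁻³)/(1.13×10⁻⁴ × 1.05) = −20.2 m/s;  v_g = (0.96×10⁻³)/(1.13×10⁻⁴ × 1.05) = 8.07 m/s
|V_g| = √(u_g² + v_g²) = 21.7 m/s

22 m/s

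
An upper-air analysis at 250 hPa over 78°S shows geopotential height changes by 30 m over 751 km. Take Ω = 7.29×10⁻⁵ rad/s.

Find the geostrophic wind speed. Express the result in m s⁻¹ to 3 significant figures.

2.75 m s⁻¹

Coriolis parameter at 78°S:
f = 2Ω sin φ = 2 × 7.29×10⁻⁵ × sin 78° = 1.43×10⁻⁴ s⁻¹
Height gradient: |∂Z/∂n| = 30 m / 751000 m = 3.99×10⁻⁵
On a pressure surface, geostrophic balance gives V_g = (g/f)|∂Z/∂n|:
V_g = 9.81 × 3.99×10⁻⁵ / 1.43×10⁻⁴ = 2.75 m/s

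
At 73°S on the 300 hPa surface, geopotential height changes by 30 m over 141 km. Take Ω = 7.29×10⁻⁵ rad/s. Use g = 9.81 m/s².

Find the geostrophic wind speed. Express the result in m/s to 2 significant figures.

Coriolis parameter at 73°S:
f = 2Ω sin φ = 2 × 7.29×10⁻⁵ × sin 73° = 1.39×10⁻⁴ s⁻¹
Height gradient: |∂Z/∂n| = 30 m / 141000 m = 2.13×10⁻⁴
On a pressure surface, geostrophic balance gives V_g = (g/f)|∂Z/∂n|:
V_g = 9.81 × 2.13×10⁻⁴ / 1.39×10⁻⁴ = 15.0 m/s

15 m/s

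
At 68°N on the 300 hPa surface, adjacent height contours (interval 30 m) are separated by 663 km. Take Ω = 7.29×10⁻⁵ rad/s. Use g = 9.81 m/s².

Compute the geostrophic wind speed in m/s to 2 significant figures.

Coriolis parameter at 68°N:
f = 2Ω sin φ = 2 × 7.29×10⁻⁵ × sin 68° = 1.35×10⁻⁴ s⁻¹
Height gradient: |∂Z/∂n| = 30 m / 663000 m = 4.52×10⁻⁵
On a pressure surface, geostrophic balance gives V_g = (g/f)|∂Z/∂n|:
V_g = 9.81 × 4.52×10⁻⁵ / 1.35×10⁻⁴ = 3.28 m/s

3.3 m/s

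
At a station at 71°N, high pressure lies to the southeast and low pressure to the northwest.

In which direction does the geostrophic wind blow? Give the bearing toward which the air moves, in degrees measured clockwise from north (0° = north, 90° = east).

The pressure-gradient force points toward the northwest (bearing 315°).
Geostrophic balance: in the Northern Hemisphere the Coriolis force deflects motion to the right, so the geostrophic wind blows 90° to the right of the pressure-gradient force (low pressure on the left).
Rotating 315° by 90° clockwise gives 045° — the wind blows toward the northeast.

045°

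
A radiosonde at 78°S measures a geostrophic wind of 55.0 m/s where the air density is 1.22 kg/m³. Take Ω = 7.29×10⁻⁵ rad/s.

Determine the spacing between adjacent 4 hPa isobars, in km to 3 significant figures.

Coriolis parameter at 78°S:
f = 2Ω sin φ = 2 × 7.29×10⁻⁵ × sin 78° = 1.43×10⁻⁴ s⁻¹
Geostrophic balance rearranged: |∂P/∂n| = f ρ V_g
|∂P/∂n| = 1.43×10⁻⁴ × 1.22 × 55.0 = 9.57×10⁻³ Pa/m
Isobar spacing: Δn = ΔP/|∂P/∂n| = 400 Pa / 9.57×10⁻³ Pa/m = 41800 m ≈ 41.8 km

41.8 km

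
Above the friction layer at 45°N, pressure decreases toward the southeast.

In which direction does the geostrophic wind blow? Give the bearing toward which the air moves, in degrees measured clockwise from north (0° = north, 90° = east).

The pressure-gradient force points toward the southeast (bearing 135°).
Geostrophic balance: in the Northern Hemisphere the Coriolis force deflects motion to the right, so the geostrophic wind blows 90° to the right of the pressure-gradient force (low pressure on the left).
Rotating 135° by 90° clockwise gives 225° — the wind blows toward the southwest.

225°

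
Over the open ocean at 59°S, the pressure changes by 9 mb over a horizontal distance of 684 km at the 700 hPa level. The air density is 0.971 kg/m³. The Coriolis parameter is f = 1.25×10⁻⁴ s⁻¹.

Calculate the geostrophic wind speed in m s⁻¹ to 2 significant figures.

Pressure gradient: |∂P/∂n| = 900 Pa / 684000 m = 1.32×10⁻³ Pa/m
Geostrophic balance (pressure-gradient force = Coriolis force):
V_g = (1/(fρ)) |∂P/∂n| = 1.32×10⁻³ / (1.25×10⁻⁴ × 0.971) = 10.8 m/s

11 m s⁻¹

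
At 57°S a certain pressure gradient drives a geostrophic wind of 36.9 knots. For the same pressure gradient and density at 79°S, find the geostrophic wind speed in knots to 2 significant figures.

With the same pressure gradient and density, V_g ∝ 1/f ∝ 1/sin φ.
V₂ = V₁ · sin φ₁ / sin φ₂ = 36.9 × sin 57° / sin 79°
V₂ = 36.9 × 0.8387/0.9816 = 32 knots

32 knots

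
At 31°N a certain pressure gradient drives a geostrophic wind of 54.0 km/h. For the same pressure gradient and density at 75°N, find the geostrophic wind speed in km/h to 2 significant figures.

29 km/h

With the same pressure gradient and density, V_g ∝ 1/f ∝ 1/sin φ.
V₂ = V₁ · sin φ₁ / sin φ₂ = 54.0 × sin 31° / sin 75°
V₂ = 54.0 × 0.5150/0.9659 = 29 km/h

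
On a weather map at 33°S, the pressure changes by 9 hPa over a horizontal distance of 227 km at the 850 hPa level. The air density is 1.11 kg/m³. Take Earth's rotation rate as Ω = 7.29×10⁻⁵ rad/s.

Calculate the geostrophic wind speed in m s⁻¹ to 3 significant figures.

45.0 m s⁻¹

Coriolis parameter at 33°S:
f = 2Ω sin φ = 2 × 7.29×10⁻⁵ × sin 33° = 7.94×10⁻⁵ s⁻¹
Pressure gradient: |∂P/∂n| = 900 Pa / 227000 m = 3.96×10⁻³ Pa/m
Geostrophic balance (pressure-gradient force = Coriolis force):
V_g = (1/(fρ)) |∂P/∂n| = 3.96×10⁻³ / (7.94×10⁻⁵ × 1.11) = 45.0 m/s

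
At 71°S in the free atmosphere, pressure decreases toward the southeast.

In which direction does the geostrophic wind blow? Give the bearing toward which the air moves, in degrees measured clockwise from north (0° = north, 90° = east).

045°

The pressure-gradient force points toward the southeast (bearing 135°).
Geostrophic balance: in the Southern Hemisphere the Coriolis force deflects motion to the left, so the geostrophic wind blows 90° to the left of the pressure-gradient force (low pressure on the right).
Rotating 135° by 90° counterclockwise gives 045° — the wind blows toward the northeast.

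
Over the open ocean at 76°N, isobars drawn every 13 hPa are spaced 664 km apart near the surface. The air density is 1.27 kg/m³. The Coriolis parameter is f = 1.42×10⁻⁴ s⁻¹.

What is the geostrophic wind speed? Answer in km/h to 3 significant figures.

Pressure gradient: |∂P/∂n| = 1300 Pa / 664000 m = 1.96×10⁻³ Pa/m
Geostrophic balance (pressure-gradient force = Coriolis force):
V_g = (1/(fρ)) |∂P/∂n| = 1.96×10⁻³ / (1.42×10⁻⁴ × 1.27) = 10.9 m/s
Converting: 10.9 m/s × 3.6 = 39.1 km/h

39.1 km/h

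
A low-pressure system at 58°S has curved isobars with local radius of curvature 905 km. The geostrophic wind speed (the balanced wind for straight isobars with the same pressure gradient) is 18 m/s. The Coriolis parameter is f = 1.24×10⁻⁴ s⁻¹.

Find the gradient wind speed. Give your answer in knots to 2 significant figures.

Around a low, centrifugal force acts outward with Coriolis, so pressure-gradient force balances both:
(1/ρ)|∂P/∂n| = fV + V²/R  →  V² + fR·V − fR·V_g = 0
With fR = 1.24×10⁻⁴ × 905×10³ m = 112 m/s:
V = [−fR + √((fR)² + 4 fR V_g)]/2 = [−112 + √(112² + 4×112×18)]/2 = 15.8 m/s
Subgeostrophic (V < V_g = 18 m/s), as expected around a low.
Converting: 15.8 m/s × 1.944 = 31 knots

31 knots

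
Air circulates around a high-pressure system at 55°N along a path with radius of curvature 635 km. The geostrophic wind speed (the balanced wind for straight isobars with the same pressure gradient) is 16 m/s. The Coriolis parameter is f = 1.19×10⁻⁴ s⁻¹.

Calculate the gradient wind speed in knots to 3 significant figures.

44.7 knots

Around a high, pressure-gradient force acts outward with centrifugal, so Coriolis balances both:
fV = (1/ρ)|∂P/∂n| + V²/R  →  V² − fR·V + fR·V_g = 0
With fR = 1.19×10⁻⁴ × 635×10³ m = 75.6 m/s:
V = [fR − √((fR)² − 4 fR V_g)]/2 = [75.6 − √(75.6² − 4×75.6×16)]/2 = 23 m/s
Supergeostrophic (V > V_g = 16 m/s), as expected around a high.
Converting: 23 m/s × 1.944 = 44.7 knots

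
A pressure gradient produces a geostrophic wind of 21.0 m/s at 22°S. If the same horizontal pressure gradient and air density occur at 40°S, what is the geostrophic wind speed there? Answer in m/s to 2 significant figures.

12 m/s

With the same pressure gradient and density, V_g ∝ 1/f ∝ 1/sin φ.
V₂ = V₁ · sin φ₁ / sin φ₂ = 21.0 × sin 22° / sin 40°
V₂ = 21.0 × 0.3746/0.6428 = 12 m/s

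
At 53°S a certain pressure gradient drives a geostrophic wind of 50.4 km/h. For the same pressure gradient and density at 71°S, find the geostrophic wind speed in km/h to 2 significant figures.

With the same pressure gradient and density, V_g ∝ 1/f ∝ 1/sin φ.
V₂ = V₁ · sin φ₁ / sin φ₂ = 50.4 × sin 53° / sin 71°
V₂ = 50.4 × 0.7986/0.9455 = 43 km/h

43 km/h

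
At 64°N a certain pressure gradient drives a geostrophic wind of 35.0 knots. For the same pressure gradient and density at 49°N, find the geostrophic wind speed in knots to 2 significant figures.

With the same pressure gradient and density, V_g ∝ 1/f ∝ 1/sin φ.
V₂ = V₁ · sin φ₁ / sin φ₂ = 35.0 × sin 64° / sin 49°
V₂ = 35.0 × 0.8988/0.7547 = 42 knots

42 knots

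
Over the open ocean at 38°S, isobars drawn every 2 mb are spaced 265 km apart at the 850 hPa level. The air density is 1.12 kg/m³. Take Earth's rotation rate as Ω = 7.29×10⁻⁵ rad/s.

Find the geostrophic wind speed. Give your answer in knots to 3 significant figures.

14.6 knots

Coriolis parameter at 38°S:
f = 2Ω sin φ = 2 × 7.29×10⁻⁵ × sin 38° = 8.98×10⁻⁵ s⁻¹
Pressure gradient: |∂P/∂n| = 200 Pa / 265000 m = 7.55×10⁻⁴ Pa/m
Geostrophic balance (pressure-gradient force = Coriolis force):
V_g = (1/(fρ)) |∂P/∂n| = 7.55×10⁻⁴ / (8.98×10⁻⁵ × 1.12) = 7.51 m/s
Converting: 7.51 m/s × 1.944 = 14.6 knots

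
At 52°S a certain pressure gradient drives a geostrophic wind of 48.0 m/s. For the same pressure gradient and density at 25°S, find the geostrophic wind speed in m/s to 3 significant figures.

With the same pressure gradient and density, V_g ∝ 1/f ∝ 1/sin φ.
V₂ = V₁ · sin φ₁ / sin φ₂ = 48.0 × sin 52° / sin 25°
V₂ = 48.0 × 0.7880/0.4226 = 89.5 m/s

89.5 m/s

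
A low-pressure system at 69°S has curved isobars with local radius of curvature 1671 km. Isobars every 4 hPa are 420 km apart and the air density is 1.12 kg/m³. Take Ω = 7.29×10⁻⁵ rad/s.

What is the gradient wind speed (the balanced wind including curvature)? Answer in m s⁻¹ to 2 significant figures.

6.1 m s⁻¹

Coriolis parameter at 69°S:
f = 2Ω sin φ = 2 × 7.29×10⁻⁵ × sin 69° = 1.36×10⁻⁴ s⁻¹
Pressure gradient: |∂P/∂n| = 400 Pa / 420000 m = 9.52×10⁻⁴ Pa/m
Geostrophic speed: V_g = |∂P/∂n|/(fρ) = 9.52×10⁻⁴/(1.36×10⁻⁴ × 1.12) = 6.25 m/s
Around a low, centrifugal force acts outward with Coriolis, so pressure-gradient force balances both:
(1/ρ)|∂P/∂n| = fV + V²/R  →  V² + fR·V − fR·V_g = 0
With fR = 1.36×10⁻⁴ × 1671×10³ m = 227 m/s:
V = [−fR + √((fR)² + 4 fR V_g)]/2 = [−227 + √(227² + 4×227×6.25)]/2 = 6.08 m/s
Subgeostrophic (V < V_g = 6.25 m/s), as expected around a low.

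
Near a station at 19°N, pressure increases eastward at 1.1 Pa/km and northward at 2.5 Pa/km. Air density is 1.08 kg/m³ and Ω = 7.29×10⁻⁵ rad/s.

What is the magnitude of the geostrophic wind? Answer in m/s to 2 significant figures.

Coriolis parameter at 19°N:
f = 2Ω sin φ = 2 × 7.29×10⁻⁵ × sin 19° = 4.75×10⁻⁵ s⁻¹
Component geostrophic relations (x east, y north):
u_g = −(1/(fρ)) ∂P/∂y,  v_g = (1/(fρ)) ∂P/∂x
u_g = −(2.5×10⁻³)/(4.75×10⁻⁵ × 1.08) = −48.8 m/s;  v_g = (1.1×10⁻³)/(4.75×10⁻⁵ × 1.08) = 21.5 m/s
|V_g| = √(u_g² + v_g²) = 53.3 m/s

53 m/s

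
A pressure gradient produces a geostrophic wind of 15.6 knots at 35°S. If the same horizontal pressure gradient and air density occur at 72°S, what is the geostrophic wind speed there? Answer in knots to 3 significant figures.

With the same pressure gradient and density, V_g ∝ 1/f ∝ 1/sin φ.
V₂ = V₁ · sin φ₁ / sin φ₂ = 15.6 × sin 35° / sin 72°
V₂ = 15.6 × 0.5736/0.9511 = 9.41 knots

9.41 knots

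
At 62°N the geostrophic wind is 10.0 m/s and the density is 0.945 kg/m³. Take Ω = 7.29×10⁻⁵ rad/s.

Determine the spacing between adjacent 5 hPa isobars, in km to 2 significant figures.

Coriolis parameter at 62°N:
f = 2Ω sin φ = 2 × 7.29×10⁻⁵ × sin 62° = 1.29×10⁻⁴ s⁻¹
Geostrophic balance rearranged: |∂P/∂n| = f ρ V_g
|∂P/∂n| = 1.29×10⁻⁴ × 0.945 × 10.0 = 1.22×10⁻³ Pa/m
Isobar spacing: Δn = ΔP/|∂P/∂n| = 500 Pa / 1.22×10⁻³ Pa/m = 411004 m ≈ 410 km

410 km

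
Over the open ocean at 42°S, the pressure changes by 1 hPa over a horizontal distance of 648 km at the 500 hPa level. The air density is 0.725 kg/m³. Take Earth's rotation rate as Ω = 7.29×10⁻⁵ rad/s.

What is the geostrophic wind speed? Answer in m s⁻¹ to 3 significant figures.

2.18 m s⁻¹

Coriolis parameter at 42°S:
f = 2Ω sin φ = 2 × 7.29×10⁻⁵ × sin 42° = 9.76×10⁻⁵ s⁻¹
Pressure gradient: |∂P/∂n| = 100 Pa / 648000 m = 1.54×10⁻⁴ Pa/m
Geostrophic balance (pressure-gradient force = Coriolis force):
V_g = (1/(fρ)) |∂P/∂n| = 1.54×10⁻⁴ / (9.76×10⁻⁵ × 0.725) = 2.18 m/s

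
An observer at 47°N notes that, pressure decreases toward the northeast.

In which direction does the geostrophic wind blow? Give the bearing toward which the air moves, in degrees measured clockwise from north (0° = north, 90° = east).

135°

The pressure-gradient force points toward the northeast (bearing 045°).
Geostrophic balance: in the Northern Hemisphere the Coriolis force deflects motion to the right, so the geostrophic wind blows 90° to the right of the pressure-gradient force (low pressure on the left).
Rotating 045° by 90° clockwise gives 135° — the wind blows toward the southeast.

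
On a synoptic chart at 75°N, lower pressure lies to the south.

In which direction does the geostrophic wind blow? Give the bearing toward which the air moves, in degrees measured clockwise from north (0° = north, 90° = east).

The pressure-gradient force points toward the south (bearing 180°).
Geostrophic balance: in the Northern Hemisphere the Coriolis force deflects motion to the right, so the geostrophic wind blows 90° to the right of the pressure-gradient force (low pressure on the left).
Rotating 180° by 90° clockwise gives 270° — the wind blows toward the west.

270°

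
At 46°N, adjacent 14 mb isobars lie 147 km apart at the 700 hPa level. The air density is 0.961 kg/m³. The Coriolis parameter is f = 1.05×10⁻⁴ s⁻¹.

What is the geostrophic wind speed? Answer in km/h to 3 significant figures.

Pressure gradient: |∂P/∂n| = 1400 Pa / 147000 m = 9.52×10⁻³ Pa/m
Geostrophic balance (pressure-gradient force = Coriolis force):
V_g = (1/(fρ)) |∂P/∂n| = 9.52×10⁻³ / (1.05×10⁻⁴ × 0.961) = 94.4 m/s
Converting: 94.4 m/s × 3.6 = 340 km/h

340 km/h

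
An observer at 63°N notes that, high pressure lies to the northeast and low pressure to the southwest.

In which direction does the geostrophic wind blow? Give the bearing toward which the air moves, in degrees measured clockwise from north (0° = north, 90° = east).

The pressure-gradient force points toward the southwest (bearing 225°).
Geostrophic balance: in the Northern Hemisphere the Coriolis force deflects motion to the right, so the geostrophic wind blows 90° to the right of the pressure-gradient force (low pressure on the left).
Rotating 225° by 90° clockwise gives 315° — the wind blows toward the northwest.

315°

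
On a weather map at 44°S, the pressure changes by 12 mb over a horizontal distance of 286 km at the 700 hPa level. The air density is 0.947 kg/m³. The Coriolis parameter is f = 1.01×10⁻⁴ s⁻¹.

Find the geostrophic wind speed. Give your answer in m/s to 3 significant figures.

Pressure gradient: |∂P/∂n| = 1200 Pa / 286000 m = 4.20×10⁻³ Pa/m
Geostrophic balance (pressure-gradient force = Coriolis force):
V_g = (1/(fρ)) |∂P/∂n| = 4.20×10⁻³ / (1.01×10⁻⁴ × 0.947) = 43.9 m/s

43.9 m/s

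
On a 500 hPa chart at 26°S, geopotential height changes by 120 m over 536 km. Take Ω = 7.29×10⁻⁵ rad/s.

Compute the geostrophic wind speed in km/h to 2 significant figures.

Coriolis parameter at 26°S:
f = 2Ω sin φ = 2 × 7.29×10⁻⁵ × sin 26° = 6.39×10⁻⁵ s⁻¹
Height gradient: |∂Z/∂n| = 120 m / 536000 m = 2.24×10⁻⁴
On a pressure surface, geostrophic balance gives V_g = (g/f)|∂Z/∂n|:
V_g = 9.81 × 2.24×10⁻⁴ / 6.39×10⁻⁵ = 34.4 m/s
Converting: 34.4 m/s × 3.6 = 120 km/h

120 km/h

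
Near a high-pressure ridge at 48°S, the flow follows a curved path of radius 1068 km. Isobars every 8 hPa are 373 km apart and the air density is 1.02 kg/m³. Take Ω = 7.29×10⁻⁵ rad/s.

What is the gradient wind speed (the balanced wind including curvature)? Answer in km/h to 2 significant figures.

Coriolis parameter at 48°S:
f = 2Ω sin φ = 2 × 7.29×10⁻⁵ × sin 48° = 1.08×10⁻⁴ s⁻¹
Pressure gradient: |∂P/∂n| = 800 Pa / 373000 m = 2.14×10⁻³ Pa/m
Geostrophic speed: V_g = |∂P/∂n|/(fρ) = 2.14×10⁻³/(1.08×10⁻⁴ × 1.02) = 19.4 m/s
Around a high, pressure-gradient force acts outward with centrifugal, so Coriolis balances both:
fV = (1/ρ)|∂P/∂n| + V²/R  →  V² − fR·V + fR·V_g = 0
With fR = 1.08×10⁻⁴ × 1068×10³ m = 116 m/s:
V = [fR − √((fR)² − 4 fR V_g)]/2 = [116 − √(116² − 4×116×19.4)]/2 = 24.7 m/s
Supergeostrophic (V > V_g = 19.4 m/s), as expected around a high.
Converting: 24.7 m/s × 3.6 = 89 km/h

89 km/h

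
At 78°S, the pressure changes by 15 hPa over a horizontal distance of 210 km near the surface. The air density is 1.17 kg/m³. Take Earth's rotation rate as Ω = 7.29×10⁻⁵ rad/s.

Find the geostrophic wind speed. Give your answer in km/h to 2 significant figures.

150 km/h

Coriolis parameter at 78°S:
f = 2Ω sin φ = 2 × 7.29×10⁻⁵ × sin 78° = 1.43×10⁻⁴ s⁻¹
Pressure gradient: |∂P/∂n| = 1500 Pa / 210000 m = 7.14×10⁻³ Pa/m
Geostrophic balance (pressure-gradient force = Coriolis force):
V_g = (1/(fρ)) |∂P/∂n| = 7.14×10⁻³ / (1.43×10⁻⁴ × 1.17) = 42.8 m/s
Converting: 42.8 m/s × 3.6 = 150 km/h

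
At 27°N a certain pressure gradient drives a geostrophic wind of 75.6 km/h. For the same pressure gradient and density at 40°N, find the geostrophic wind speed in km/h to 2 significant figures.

With the same pressure gradient and density, V_g ∝ 1/f ∝ 1/sin φ.
V₂ = V₁ · sin φ₁ / sin φ₂ = 75.6 × sin 27° / sin 40°
V₂ = 75.6 × 0.4540/0.6428 = 53 km/h

53 km/h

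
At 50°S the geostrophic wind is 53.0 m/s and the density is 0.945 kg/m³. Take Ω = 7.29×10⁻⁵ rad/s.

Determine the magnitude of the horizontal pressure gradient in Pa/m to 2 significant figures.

Coriolis parameter at 50°S:
f = 2Ω sin φ = 2 × 7.29×10⁻⁵ × sin 50° = 1.12×10⁻⁴ s⁻¹
Geostrophic balance rearranged: |∂P/∂n| = f ρ V_g
|∂P/∂n| = 1.12×10⁻⁴ × 0.945 × 53.0 = 5.59×10⁻³ Pa/m

5.6×10⁻³ Pa/m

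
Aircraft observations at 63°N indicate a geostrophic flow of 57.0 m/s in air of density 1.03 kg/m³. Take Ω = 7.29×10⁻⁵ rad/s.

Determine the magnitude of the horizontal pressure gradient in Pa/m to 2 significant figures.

Coriolis parameter at 63°N:
f = 2Ω sin φ = 2 × 7.29×10⁻⁵ × sin 63° = 1.30×10⁻⁴ s⁻¹
Geostrophic balance rearranged: |∂P/∂n| = f ρ V_g
|∂P/∂n| = 1.30×10⁻⁴ × 1.03 × 57.0 = 7.63×10⁻³ Pa/m

7.6×10⁻³ Pa/m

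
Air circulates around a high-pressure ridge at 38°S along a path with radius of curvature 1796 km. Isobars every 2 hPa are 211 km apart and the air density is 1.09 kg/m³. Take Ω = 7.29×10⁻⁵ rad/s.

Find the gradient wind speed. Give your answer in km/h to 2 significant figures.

37 km/h

Coriolis parameter at 38°S:
f = 2Ω sin φ = 2 × 7.29×10⁻⁵ × sin 38° = 8.98×10⁻⁵ s⁻¹
Pressure gradient: |∂P/∂n| = 200 Pa / 211000 m = 9.48×10⁻⁴ Pa/m
Geostrophic speed: V_g = |∂P/∂n|/(fρ) = 9.48×10⁻⁴/(8.98×10⁻⁵ × 1.09) = 9.69 m/s
Around a high, pressure-gradient force acts outward with centrifugal, so Coriolis balances both:
fV = (1/ρ)|∂P/∂n| + V²/R  →  V² − fR·V + fR·V_g = 0
With fR = 8.98×10⁻⁵ × 1796×10³ m = 161 m/s:
V = [fR − √((fR)² − 4 fR V_g)]/2 = [161 − √(161² − 4×161×9.69)]/2 = 10.4 m/s
Supergeostrophic (V > V_g = 9.69 m/s), as expected around a high.
Converting: 10.4 m/s × 3.6 = 37 km/h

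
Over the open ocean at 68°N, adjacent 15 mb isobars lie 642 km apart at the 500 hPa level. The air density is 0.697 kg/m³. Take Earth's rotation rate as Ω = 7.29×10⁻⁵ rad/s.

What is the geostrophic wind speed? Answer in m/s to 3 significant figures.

Coriolis parameter at 68°N:
f = 2Ω sin φ = 2 × 7.29×10⁻⁵ × sin 68° = 1.35×10⁻⁴ s⁻¹
Pressure gradient: |∂P/∂n| = 1500 Pa / 642000 m = 2.34×10⁻³ Pa/m
Geostrophic balance (pressure-gradient force = Coriolis force):
V_g = (1/(fρ)) |∂P/∂n| = 2.34×10⁻³ / (1.35×10⁻⁴ × 0.697) = 24.8 m/s

24.8 m/s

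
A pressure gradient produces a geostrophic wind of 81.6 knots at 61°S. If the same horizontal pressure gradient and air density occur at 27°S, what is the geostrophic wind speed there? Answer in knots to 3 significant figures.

157 knots

With the same pressure gradient and density, V_g ∝ 1/f ∝ 1/sin φ.
V₂ = V₁ · sin φ₁ / sin φ₂ = 81.6 × sin 61° / sin 27°
V₂ = 81.6 × 0.8746/0.4540 = 157 knots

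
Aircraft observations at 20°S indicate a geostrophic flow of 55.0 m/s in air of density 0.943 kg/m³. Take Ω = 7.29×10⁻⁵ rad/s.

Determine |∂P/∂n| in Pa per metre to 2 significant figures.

2.6×10⁻³ Pa/m

Coriolis parameter at 20°S:
f = 2Ω sin φ = 2 × 7.29×10⁻⁵ × sin 20° = 4.99×10⁻⁵ s⁻¹
Geostrophic balance rearranged: |∂P/∂n| = f ρ V_g
|∂P/∂n| = 4.99×10⁻⁵ × 0.943 × 55.0 = 2.59×10⁻³ Pa/m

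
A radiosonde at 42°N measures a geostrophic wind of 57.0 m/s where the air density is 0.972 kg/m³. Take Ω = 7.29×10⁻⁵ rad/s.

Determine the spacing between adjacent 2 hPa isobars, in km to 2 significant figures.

Coriolis parameter at 42°N:
f = 2Ω sin φ = 2 × 7.29×10⁻⁵ × sin 42° = 9.76×10⁻⁵ s⁻¹
Geostrophic balance rearranged: |∂P/∂n| = f ρ V_g
|∂P/∂n| = 9.76×10⁻⁵ × 0.972 × 57.0 = 5.41×10⁻³ Pa/m
Isobar spacing: Δn = ΔP/|∂P/∂n| = 200 Pa / 5.41×10⁻³ Pa/m = 37002 m ≈ 37 km

37 km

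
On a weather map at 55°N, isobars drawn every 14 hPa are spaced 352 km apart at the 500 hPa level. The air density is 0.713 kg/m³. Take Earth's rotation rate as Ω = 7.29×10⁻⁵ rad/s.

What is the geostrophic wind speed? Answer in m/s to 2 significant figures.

Coriolis parameter at 55°N:
f = 2Ω sin φ = 2 × 7.29×10⁻⁵ × sin 55° = 1.19×10⁻⁴ s⁻¹
Pressure gradient: |∂P/∂n| = 1400 Pa / 352000 m = 3.98×10⁻³ Pa/m
Geostrophic balance (pressure-gradient force = Coriolis force):
V_g = (1/(fρ)) |∂P/∂n| = 3.98×10⁻³ / (1.19×10⁻⁴ × 0.713) = 46.7 m/s

47 m/s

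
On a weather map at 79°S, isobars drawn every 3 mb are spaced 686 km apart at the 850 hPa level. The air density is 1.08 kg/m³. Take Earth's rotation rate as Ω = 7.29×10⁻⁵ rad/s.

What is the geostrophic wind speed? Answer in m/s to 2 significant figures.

Coriolis parameter at 79°S:
f = 2Ω sin φ = 2 × 7.29×10⁻⁵ × sin 79° = 1.43×10⁻⁴ s⁻¹
Pressure gradient: |∂P/∂n| = 300 Pa / 686000 m = 4.37×10⁻⁴ Pa/m
Geostrophic balance (pressure-gradient force = Coriolis force):
V_g = (1/(fρ)) |∂P/∂n| = 4.37×10⁻⁴ / (1.43×10⁻⁴ × 1.08) = 2.83 m/s

2.8 m/s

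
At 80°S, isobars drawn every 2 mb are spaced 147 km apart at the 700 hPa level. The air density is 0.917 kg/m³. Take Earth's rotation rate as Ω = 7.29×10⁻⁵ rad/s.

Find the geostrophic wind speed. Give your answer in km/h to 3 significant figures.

Coriolis parameter at 80°S:
f = 2Ω sin φ = 2 × 7.29×10⁻⁵ × sin 80° = 1.44×10⁻⁴ s⁻¹
Pressure gradient: |∂P/∂n| = 200 Pa / 147000 m = 1.36×10⁻³ Pa/m
Geostrophic balance (pressure-gradient force = Coriolis force):
V_g = (1/(fρ)) |∂P/∂n| = 1.36×10⁻³ / (1.44×10⁻⁴ × 0.917) = 10.3 m/s
Converting: 10.3 m/s × 3.6 = 37.2 km/h

37.2 km/h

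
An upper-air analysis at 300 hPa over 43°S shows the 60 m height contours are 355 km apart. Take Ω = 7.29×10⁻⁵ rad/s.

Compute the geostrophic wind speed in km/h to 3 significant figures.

60.0 km/h

Coriolis parameter at 43°S:
f = 2Ω sin φ = 2 × 7.29×10⁻⁵ × sin 43° = 9.94×10⁻⁵ s⁻¹
Height gradient: |∂Z/∂n| = 60 m / 355000 m = 1.69×10⁻⁴
On a pressure surface, geostrophic balance gives V_g = (g/f)|∂Z/∂n|:
V_g = 9.81 × 1.69×10⁻⁴ / 9.94×10⁻⁵ = 16.7 m/s
Converting: 16.7 m/s × 3.6 = 60.0 km/h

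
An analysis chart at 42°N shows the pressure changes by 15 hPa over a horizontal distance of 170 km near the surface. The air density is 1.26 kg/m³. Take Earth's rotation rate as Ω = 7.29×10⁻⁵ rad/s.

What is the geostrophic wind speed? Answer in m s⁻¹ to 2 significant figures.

Coriolis parameter at 42°N:
f = 2Ω sin φ = 2 × 7.29×10⁻⁵ × sin 42° = 9.76×10⁻⁵ s⁻¹
Pressure gradient: |∂P/∂n| = 1500 Pa / 170000 m = 8.82×10⁻³ Pa/m
Geostrophic balance (pressure-gradient force = Coriolis force):
V_g = (1/(fρ)) |∂P/∂n| = 8.82×10⁻³ / (9.76×10⁻⁵ × 1.26) = 71.8 m/s

72 m s⁻¹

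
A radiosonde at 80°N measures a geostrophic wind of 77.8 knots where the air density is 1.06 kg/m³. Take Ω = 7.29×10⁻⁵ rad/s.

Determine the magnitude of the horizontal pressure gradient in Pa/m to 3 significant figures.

Coriolis parameter at 80°N:
f = 2Ω sin φ = 2 × 7.29×10⁻⁵ × sin 80° = 1.44×10⁻⁴ s⁻¹
Wind speed in SI: 77.8 knots = 40.0 m/s
Geostrophic balance rearranged: |∂P/∂n| = f ρ V_g
|∂P/∂n| = 1.44×10⁻⁴ × 1.06 × 40.0 = 6.09×10⁻³ Pa/m

6.09×10⁻³ Pa/m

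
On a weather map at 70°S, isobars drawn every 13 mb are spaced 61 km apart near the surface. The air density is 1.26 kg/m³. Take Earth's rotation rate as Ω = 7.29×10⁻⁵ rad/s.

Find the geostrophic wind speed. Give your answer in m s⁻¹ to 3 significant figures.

123 m s⁻¹

Coriolis parameter at 70°S:
f = 2Ω sin φ = 2 × 7.29×10⁻⁵ × sin 70° = 1.37×10⁻⁴ s⁻¹
Pressure gradient: |∂P/∂n| = 1300 Pa / 61000 m = 2.13×10⁻² Pa/m
Geostrophic balance (pressure-gradient force = Coriolis force):
V_g = (1/(fρ)) |∂P/∂n| = 2.13×10⁻² / (1.37×10⁻⁴ × 1.26) = 123 m/s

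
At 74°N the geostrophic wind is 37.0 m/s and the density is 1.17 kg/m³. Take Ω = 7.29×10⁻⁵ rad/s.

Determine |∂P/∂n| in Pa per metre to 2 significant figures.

Coriolis parameter at 74°N:
f = 2Ω sin φ = 2 × 7.29×10⁻⁵ × sin 74° = 1.40×10⁻⁴ s⁻¹
Geostrophic balance rearranged: |∂P/∂n| = f ρ V_g
|∂P/∂n| = 1.40×10⁻⁴ × 1.17 × 37.0 = 6.07×10⁻³ Pa/m

6.1×10⁻³ Pa/m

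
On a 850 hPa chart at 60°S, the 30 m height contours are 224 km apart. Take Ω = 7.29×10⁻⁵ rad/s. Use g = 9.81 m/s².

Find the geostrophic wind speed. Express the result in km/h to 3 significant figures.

37.5 km/h

Coriolis parameter at 60°S:
f = 2Ω sin φ = 2 × 7.29×10⁻⁵ × sin 60° = 1.26×10⁻⁴ s⁻¹
Height gradient: |∂Z/∂n| = 30 m / 224000 m = 1.34×10⁻⁴
On a pressure surface, geostrophic balance gives V_g = (g/f)|∂Z/∂n|:
V_g = 9.81 × 1.34×10⁻⁴ / 1.26×10⁻⁴ = 10.4 m/s
Converting: 10.4 m/s × 3.6 = 37.5 km/h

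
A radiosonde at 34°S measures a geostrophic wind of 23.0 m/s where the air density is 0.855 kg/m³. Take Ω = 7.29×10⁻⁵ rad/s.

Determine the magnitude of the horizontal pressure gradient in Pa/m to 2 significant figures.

Coriolis parameter at 34°S:
f = 2Ω sin φ = 2 × 7.29×10⁻⁵ × sin 34° = 8.15×10⁻⁵ s⁻¹
Geostrophic balance rearranged: |∂P/∂n| = f ρ V_g
|∂P/∂n| = 8.15×10⁻⁵ × 0.855 × 23.0 = 1.60×10⁻³ Pa/m

1.6×10⁻³ Pa/m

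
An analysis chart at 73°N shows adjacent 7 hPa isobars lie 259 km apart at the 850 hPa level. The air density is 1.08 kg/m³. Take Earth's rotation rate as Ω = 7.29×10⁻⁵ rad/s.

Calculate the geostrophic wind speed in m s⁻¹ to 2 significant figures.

18 m s⁻¹

Coriolis parameter at 73°N:
f = 2Ω sin φ = 2 × 7.29×10⁻⁵ × sin 73° = 1.39×10⁻⁴ s⁻¹
Pressure gradient: |∂P/∂n| = 700 Pa / 259000 m = 2.70×10⁻³ Pa/m
Geostrophic balance (pressure-gradient force = Coriolis force):
V_g = (1/(fρ)) |∂P/∂n| = 2.70×10⁻³ / (1.39×10⁻⁴ × 1.08) = 17.9 m/s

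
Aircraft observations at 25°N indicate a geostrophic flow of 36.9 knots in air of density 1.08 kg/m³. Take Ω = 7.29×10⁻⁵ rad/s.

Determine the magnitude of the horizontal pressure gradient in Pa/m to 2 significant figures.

1.3×10⁻³ Pa/m

Coriolis parameter at 25°N:
f = 2Ω sin φ = 2 × 7.29×10⁻⁵ × sin 25° = 6.16×10⁻⁵ s⁻¹
Wind speed in SI: 36.9 knots = 19.0 m/s
Geostrophic balance rearranged: |∂P/∂n| = f ρ V_g
|∂P/∂n| = 6.16×10⁻⁵ × 1.08 × 19.0 = 1.26×10⁻³ Pa/m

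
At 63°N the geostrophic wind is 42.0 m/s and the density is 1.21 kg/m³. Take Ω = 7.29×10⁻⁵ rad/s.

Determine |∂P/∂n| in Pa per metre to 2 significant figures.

6.6×10⁻³ Pa/m

Coriolis parameter at 63°N:
f = 2Ω sin φ = 2 × 7.29×10⁻⁵ × sin 63° = 1.30×10⁻⁴ s⁻¹
Geostrophic balance rearranged: |∂P/∂n| = f ρ V_g
|∂P/∂n| = 1.30×10⁻⁴ × 1.21 × 42.0 = 6.60×10⁻³ Pa/m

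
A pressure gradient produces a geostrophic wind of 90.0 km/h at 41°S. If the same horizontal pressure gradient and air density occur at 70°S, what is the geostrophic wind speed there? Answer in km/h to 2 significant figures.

63 km/h

With the same pressure gradient and density, V_g ∝ 1/f ∝ 1/sin φ.
V₂ = V₁ · sin φ₁ / sin φ₂ = 90.0 × sin 41° / sin 70°
V₂ = 90.0 × 0.6561/0.9397 = 63 km/h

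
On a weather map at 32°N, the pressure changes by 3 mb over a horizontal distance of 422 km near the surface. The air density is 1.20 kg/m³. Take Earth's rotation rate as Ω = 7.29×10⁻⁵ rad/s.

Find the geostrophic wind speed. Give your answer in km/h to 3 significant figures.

27.6 km/h

Coriolis parameter at 32°N:
f = 2Ω sin φ = 2 × 7.29×10⁻⁵ × sin 32° = 7.73×10⁻⁵ s⁻¹
Pressure gradient: |∂P/∂n| = 300 Pa / 422000 m = 7.11×10⁻⁴ Pa/m
Geostrophic balance (pressure-gradient force = Coriolis force):
V_g = (1/(fρ)) |∂P/∂n| = 7.11×10⁻⁴ / (7.73×10⁻⁵ × 1.20) = 7.67 m/s
Converting: 7.67 m/s × 3.6 = 27.6 km/h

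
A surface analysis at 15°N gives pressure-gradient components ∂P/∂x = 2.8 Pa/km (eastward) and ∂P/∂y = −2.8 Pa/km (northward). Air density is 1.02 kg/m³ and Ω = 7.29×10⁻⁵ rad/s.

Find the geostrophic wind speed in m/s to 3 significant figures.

Coriolis parameter at 15°N:
f = 2Ω sin φ = 2 × 7.29×10⁻⁵ × sin 15° = 3.77×10⁻⁵ s⁻¹
Component geostrophic relations (x east, y north):
u_g = −(1/(fρ)) ∂P/∂y,  v_g = (1/(fρ)) ∂P/∂x
u_g = −(−2.8×10⁻³)/(3.77×10⁻⁵ × 1.02) = 72.7 m/s;  v_g = (2.8×10⁻³)/(3.77×10⁻⁵ × 1.02) = 72.7 m/s
|V_g| = √(u_g² + v_g²) = 103 m/s

103 m/s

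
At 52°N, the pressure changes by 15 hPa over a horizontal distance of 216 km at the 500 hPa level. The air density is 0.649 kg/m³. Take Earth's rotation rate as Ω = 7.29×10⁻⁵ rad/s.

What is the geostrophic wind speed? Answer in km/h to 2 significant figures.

Coriolis parameter at 52°N:
f = 2Ω sin φ = 2 × 7.29×10⁻⁵ × sin 52° = 1.15×10⁻⁴ s⁻¹
Pressure gradient: |∂P/∂n| = 1500 Pa / 216000 m = 6.94×10⁻³ Pa/m
Geostrophic balance (pressure-gradient force = Coriolis force):
V_g = (1/(fρ)) |∂P/∂n| = 6.94×10⁻³ / (1.15×10⁻⁴ × 0.649) = 93.1 m/s
Converting: 93.1 m/s × 3.6 = 340 km/h

340 km/h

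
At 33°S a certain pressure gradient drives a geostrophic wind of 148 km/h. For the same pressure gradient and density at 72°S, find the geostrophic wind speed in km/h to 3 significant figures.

With the same pressure gradient and density, V_g ∝ 1/f ∝ 1/sin φ.
V₂ = V₁ · sin φ₁ / sin φ₂ = 148 × sin 33° / sin 72°
V₂ = 148 × 0.5446/0.9511 = 84.8 km/h

84.8 km/h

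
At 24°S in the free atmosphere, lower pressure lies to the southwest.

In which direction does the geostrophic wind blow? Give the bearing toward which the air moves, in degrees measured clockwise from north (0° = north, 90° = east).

135°

The pressure-gradient force points toward the southwest (bearing 225°).
Geostrophic balance: in the Southern Hemisphere the Coriolis force deflects motion to the left, so the geostrophic wind blows 90° to the left of the pressure-gradient force (low pressure on the right).
Rotating 225° by 90° counterclockwise gives 135° — the wind blows toward the southeast.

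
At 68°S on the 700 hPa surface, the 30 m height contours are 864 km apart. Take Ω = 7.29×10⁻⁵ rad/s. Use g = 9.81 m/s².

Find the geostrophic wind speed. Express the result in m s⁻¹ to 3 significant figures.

2.52 m s⁻¹

Coriolis parameter at 68°S:
f = 2Ω sin φ = 2 × 7.29×10⁻⁵ × sin 68° = 1.35×10⁻⁴ s⁻¹
Height gradient: |∂Z/∂n| = 30 m / 864000 m = 3.47×10⁻⁵
On a pressure surface, geostrophic balance gives V_g = (g/f)|∂Z/∂n|:
V_g = 9.81 × 3.47×10⁻⁵ / 1.35×10⁻⁴ = 2.52 m/s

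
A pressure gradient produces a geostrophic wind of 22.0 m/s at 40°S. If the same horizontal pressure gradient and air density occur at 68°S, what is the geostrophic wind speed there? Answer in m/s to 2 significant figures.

15 m/s

With the same pressure gradient and density, V_g ∝ 1/f ∝ 1/sin φ.
V₂ = V₁ · sin φ₁ / sin φ₂ = 22.0 × sin 40° / sin 68°
V₂ = 22.0 × 0.6428/0.9272 = 15 m/s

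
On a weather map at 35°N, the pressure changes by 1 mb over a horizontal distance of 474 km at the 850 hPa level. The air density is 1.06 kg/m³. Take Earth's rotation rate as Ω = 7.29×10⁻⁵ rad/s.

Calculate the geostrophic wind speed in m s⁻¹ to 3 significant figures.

Coriolis parameter at 35°N:
f = 2Ω sin φ = 2 × 7.29×10⁻⁵ × sin 35° = 8.36×10⁻⁵ s⁻¹
Pressure gradient: |∂P/∂n| = 100 Pa / 474000 m = 2.11×10⁻⁴ Pa/m
Geostrophic balance (pressure-gradient force = Coriolis force):
V_g = (1/(fρ)) |∂P/∂n| = 2.11×10⁻⁴ / (8.36×10⁻⁵ × 1.06) = 2.38 m/s

2.38 m s⁻¹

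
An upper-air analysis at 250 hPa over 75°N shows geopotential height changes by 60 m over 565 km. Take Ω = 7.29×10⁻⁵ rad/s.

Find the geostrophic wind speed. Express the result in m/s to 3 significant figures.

Coriolis parameter at 75°N:
f = 2Ω sin φ = 2 × 7.29×10⁻⁵ × sin 75° = 1.41×10⁻⁴ s⁻¹
Height gradient: |∂Z/∂n| = 60 m / 565000 m = 1.06×10⁻⁴
On a pressure surface, geostrophic balance gives V_g = (g/f)|∂Z/∂n|:
V_g = 9.81 × 1.06×10⁻⁴ / 1.41×10⁻⁴ = 7.40 m/s

7.40 m/s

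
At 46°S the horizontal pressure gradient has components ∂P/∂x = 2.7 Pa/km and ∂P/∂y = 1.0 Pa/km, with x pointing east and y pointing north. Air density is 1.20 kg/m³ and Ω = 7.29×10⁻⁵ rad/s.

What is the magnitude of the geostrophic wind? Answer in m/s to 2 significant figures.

23 m/s

Coriolis parameter at 46°S:
f = 2Ω sin φ = 2 × 7.29×10⁻⁵ × sin 46° = 1.05×10⁻⁴ s⁻¹
In the Southern Hemisphere f is negative: f = −1.05×10⁻⁴ s⁻¹.
Component geostrophic relations (x east, y north):
u_g = −(1/(fρ)) ∂P/∂y,  v_g = (1/(fρ)) ∂P/∂x
u_g = −(1.0×10⁻³)/(−1.05×10⁻⁴ × 1.20) = 7.95 m/s;  v_g = (2.7×10⁻³)/(−1.05×10⁻⁴ × 1.20) = −21.5 m/s
|V_g| = √(u_g² + v_g²) = 22.9 m/s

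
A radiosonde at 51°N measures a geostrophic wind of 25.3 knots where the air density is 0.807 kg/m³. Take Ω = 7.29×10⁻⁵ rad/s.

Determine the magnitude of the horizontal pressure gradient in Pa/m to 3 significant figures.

Coriolis parameter at 51°N:
f = 2Ω sin φ = 2 × 7.29×10⁻⁵ × sin 51° = 1.13×10⁻⁴ s⁻¹
Wind speed in SI: 25.3 knots = 13.0 m/s
Geostrophic balance rearranged: |∂P/∂n| = f ρ V_g
|∂P/∂n| = 1.13×10⁻⁴ × 0.807 × 13.0 = 1.19×10⁻³ Pa/m

1.19×10⁻³ Pa/m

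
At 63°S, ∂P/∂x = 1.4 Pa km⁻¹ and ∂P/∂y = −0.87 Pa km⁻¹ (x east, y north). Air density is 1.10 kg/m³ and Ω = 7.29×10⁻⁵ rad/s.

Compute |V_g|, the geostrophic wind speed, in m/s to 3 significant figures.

Coriolis parameter at 63°S:
f = 2Ω sin φ = 2 × 7.29×10⁻⁵ × sin 63° = 1.30×10⁻⁴ s⁻¹
In the Southern Hemisphere f is negative: f = −1.30×10⁻⁴ s⁻¹.
Component geostrophic relations (x east, y north):
u_g = −(1/(fρ)) ∂P/∂y,  v_g = (1/(fρ)) ∂P/∂x
u_g = −(−0.87×10⁻³)/(−1.30×10⁻⁴ × 1.10) = −6.09 m/s;  v_g = (1.4×10⁻³)/(−1.30×10⁻⁴ × 1.10) = −9.80 m/s
|V_g| = √(u_g² + v_g²) = 11.5 m/s

11.5 m/s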